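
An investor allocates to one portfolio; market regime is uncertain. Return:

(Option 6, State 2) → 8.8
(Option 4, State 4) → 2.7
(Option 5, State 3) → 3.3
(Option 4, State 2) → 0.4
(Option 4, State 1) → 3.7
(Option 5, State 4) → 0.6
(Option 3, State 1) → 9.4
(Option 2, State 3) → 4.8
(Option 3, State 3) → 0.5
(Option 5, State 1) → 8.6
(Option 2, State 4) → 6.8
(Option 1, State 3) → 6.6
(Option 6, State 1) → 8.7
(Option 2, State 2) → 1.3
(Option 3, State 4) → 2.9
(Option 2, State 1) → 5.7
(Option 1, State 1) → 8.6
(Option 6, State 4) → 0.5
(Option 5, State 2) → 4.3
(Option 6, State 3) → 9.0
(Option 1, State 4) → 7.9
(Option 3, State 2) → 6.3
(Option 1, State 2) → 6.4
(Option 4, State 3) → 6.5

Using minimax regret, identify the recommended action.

Column bests: State 1=9.4, State 2=8.8, State 3=9.0, State 4=7.9.
Option 1 regrets: 0.8, 2.4, 2.4, 0.0 → max 2.4
Option 2 regrets: 3.7, 7.5, 4.2, 1.1 → max 7.5
Option 3 regrets: 0.0, 2.5, 8.5, 5.0 → max 8.5
Option 4 regrets: 5.7, 8.4, 2.5, 5.2 → max 8.4
Option 5 regrets: 0.8, 4.5, 5.7, 7.3 → max 7.3
Option 6 regrets: 0.7, 0.0, 0.0, 7.4 → max 7.4
Smallest max regret = 2.4 → Option 1.

Option 1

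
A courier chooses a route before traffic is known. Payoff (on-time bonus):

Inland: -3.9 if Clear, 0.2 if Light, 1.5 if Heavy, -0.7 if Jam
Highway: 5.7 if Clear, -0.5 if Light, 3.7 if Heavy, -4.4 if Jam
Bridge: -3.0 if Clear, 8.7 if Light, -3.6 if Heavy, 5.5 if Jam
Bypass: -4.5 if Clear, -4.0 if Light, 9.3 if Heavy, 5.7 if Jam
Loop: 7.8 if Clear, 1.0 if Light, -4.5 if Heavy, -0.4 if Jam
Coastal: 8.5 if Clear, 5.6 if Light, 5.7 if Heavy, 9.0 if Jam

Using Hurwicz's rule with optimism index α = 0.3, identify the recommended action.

Coastal

Inland: 0.3·1.5 + 0.7·(-3.9) = -2.28
Highway: 0.3·5.7 + 0.7·(-4.4) = -1.37
Bridge: 0.3·8.7 + 0.7·(-3.6) = 0.09
Bypass: 0.3·9.3 + 0.7·(-4.5) = -0.36
Loop: 0.3·7.8 + 0.7·(-4.5) = -0.81
Coastal: 0.3·9.0 + 0.7·5.6 = 6.62
Highest Hurwicz score = 6.62 → Coastal.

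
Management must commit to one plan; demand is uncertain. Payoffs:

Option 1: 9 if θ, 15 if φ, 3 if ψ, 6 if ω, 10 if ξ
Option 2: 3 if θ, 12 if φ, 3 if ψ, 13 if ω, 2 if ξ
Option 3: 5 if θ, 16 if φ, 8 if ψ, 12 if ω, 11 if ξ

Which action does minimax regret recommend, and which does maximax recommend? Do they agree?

minimax regret → Option 3; maximax → Option 3 (agree)

Column bests: θ=9, φ=16, ψ=8, ω=13, ξ=11.
Option 1 regrets: 0, 1, 5, 7, 1 → max 7
Option 2 regrets: 6, 4, 5, 0, 9 → max 9
Option 3 regrets: 4, 0, 0, 1, 0 → max 4
Smallest max regret = 4 → Option 3.
Row maxima: Option 1=15, Option 2=13, Option 3=16
Best best-case = 16 → Option 3.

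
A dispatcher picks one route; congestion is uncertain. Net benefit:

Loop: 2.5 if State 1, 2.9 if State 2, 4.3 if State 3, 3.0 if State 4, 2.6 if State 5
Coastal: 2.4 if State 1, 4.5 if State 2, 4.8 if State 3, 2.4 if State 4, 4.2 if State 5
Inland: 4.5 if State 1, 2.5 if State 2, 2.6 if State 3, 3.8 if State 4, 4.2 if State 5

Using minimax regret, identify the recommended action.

Loop

Column bests: State 1=4.5, State 2=4.5, State 3=4.8, State 4=3.8, State 5=4.2.
Loop regrets: 2.0, 1.6, 0.5, 0.8, 1.6 → max 2.0
Coastal regrets: 2.1, 0.0, 0.0, 1.4, 0.0 → max 2.1
Inland regrets: 0.0, 2.0, 2.2, 0.0, 0.0 → max 2.2
Smallest max regret = 2.0 → Loop.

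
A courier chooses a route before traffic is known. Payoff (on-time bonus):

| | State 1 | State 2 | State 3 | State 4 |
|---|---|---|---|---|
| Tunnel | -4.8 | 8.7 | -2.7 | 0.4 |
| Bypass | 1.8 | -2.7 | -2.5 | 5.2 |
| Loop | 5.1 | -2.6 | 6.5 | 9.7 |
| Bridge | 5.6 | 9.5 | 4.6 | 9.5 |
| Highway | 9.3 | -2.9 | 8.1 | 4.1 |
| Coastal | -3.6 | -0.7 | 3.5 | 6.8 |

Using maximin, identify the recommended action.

Bridge

Row minima: Tunnel=-4.8, Bypass=-2.7, Loop=-2.6, Bridge=4.6, Highway=-2.9, Coastal=-3.6
Best worst-case = 4.6 → Bridge.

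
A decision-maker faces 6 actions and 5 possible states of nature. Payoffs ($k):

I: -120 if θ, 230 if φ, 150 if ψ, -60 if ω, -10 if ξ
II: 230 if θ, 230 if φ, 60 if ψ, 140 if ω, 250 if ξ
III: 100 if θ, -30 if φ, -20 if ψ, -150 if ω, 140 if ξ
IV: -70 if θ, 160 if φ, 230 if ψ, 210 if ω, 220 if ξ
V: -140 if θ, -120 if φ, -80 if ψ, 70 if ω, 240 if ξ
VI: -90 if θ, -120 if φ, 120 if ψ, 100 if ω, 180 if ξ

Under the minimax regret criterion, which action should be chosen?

Column bests: θ=230, φ=230, ψ=230, ω=210, ξ=250.
I regrets: 350, 0, 80, 270, 260 → max 350
II regrets: 0, 0, 170, 70, 0 → max 170
III regrets: 130, 260, 250, 360, 110 → max 360
IV regrets: 300, 70, 0, 0, 30 → max 300
V regrets: 370, 350, 310, 140, 10 → max 370
VI regrets: 320, 350, 110, 110, 70 → max 350
Smallest max regret = 170 → II.

II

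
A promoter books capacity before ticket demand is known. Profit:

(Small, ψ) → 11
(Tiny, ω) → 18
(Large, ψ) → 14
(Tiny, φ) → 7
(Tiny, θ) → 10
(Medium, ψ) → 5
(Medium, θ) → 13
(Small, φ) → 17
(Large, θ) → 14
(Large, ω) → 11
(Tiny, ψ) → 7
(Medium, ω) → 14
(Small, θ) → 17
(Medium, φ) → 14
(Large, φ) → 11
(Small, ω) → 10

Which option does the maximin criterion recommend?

Large

Row minima: Tiny=7, Small=10, Medium=5, Large=11
Best worst-case = 11 → Large.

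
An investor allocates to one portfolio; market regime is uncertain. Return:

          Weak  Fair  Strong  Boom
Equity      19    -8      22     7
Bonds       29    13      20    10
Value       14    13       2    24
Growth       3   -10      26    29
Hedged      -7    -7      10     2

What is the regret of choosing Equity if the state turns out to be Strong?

4

Best payoff under Strong is 26.
Regret = 26 − 22 = 4.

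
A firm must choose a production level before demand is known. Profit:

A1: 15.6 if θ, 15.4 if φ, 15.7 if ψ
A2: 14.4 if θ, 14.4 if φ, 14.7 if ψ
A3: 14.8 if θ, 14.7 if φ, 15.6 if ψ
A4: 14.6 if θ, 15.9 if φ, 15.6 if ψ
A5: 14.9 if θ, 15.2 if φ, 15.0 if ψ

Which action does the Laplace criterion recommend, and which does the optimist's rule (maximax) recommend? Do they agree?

Row averages: A1=467/30, A2=14.5, A3=451/30, A4=461/30, A5=451/30
Highest average = 467/30 → A1.
Row maxima: A1=15.7, A2=14.7, A3=15.6, A4=15.9, A5=15.2
Best best-case = 15.9 → A4.

laplace → A1; maximax → A4 (disagree)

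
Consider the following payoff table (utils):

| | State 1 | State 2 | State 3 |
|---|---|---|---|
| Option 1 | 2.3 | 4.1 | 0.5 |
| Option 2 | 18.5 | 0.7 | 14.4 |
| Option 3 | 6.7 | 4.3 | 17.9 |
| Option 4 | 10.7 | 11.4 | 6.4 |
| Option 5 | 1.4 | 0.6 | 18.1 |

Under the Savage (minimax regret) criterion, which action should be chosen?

Column bests: State 1=18.5, State 2=11.4, State 3=18.1.
Option 1 regrets: 16.2, 7.3, 17.6 → max 17.6
Option 2 regrets: 0.0, 10.7, 3.7 → max 10.7
Option 3 regrets: 11.8, 7.1, 0.2 → max 11.8
Option 4 regrets: 7.8, 0.0, 11.7 → max 11.7
Option 5 regrets: 17.1, 10.8, 0.0 → max 17.1
Smallest max regret = 10.7 → Option 2.

Option 2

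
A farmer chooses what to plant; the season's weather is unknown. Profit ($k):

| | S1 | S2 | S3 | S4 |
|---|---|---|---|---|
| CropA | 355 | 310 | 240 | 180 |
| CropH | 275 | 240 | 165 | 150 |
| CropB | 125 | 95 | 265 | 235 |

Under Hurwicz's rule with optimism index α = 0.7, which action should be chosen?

CropA

CropA: 0.7·355 + 0.3·180 = 302.5
CropH: 0.7·275 + 0.3·150 = 237.5
CropB: 0.7·265 + 0.3·95 = 214
Highest Hurwicz score = 302.5 → CropA.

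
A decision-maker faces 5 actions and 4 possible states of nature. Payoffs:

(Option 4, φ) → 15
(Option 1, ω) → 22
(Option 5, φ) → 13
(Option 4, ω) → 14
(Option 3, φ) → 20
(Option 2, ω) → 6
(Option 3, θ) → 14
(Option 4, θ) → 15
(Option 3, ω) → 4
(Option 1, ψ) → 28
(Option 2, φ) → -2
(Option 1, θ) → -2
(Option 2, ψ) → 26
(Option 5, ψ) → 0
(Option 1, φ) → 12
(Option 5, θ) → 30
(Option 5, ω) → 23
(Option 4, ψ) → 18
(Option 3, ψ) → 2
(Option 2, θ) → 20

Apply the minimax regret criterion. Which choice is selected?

Column bests: θ=30, φ=20, ψ=28, ω=23.
Option 1 regrets: 32, 8, 0, 1 → max 32
Option 2 regrets: 10, 22, 2, 17 → max 22
Option 3 regrets: 16, 0, 26, 19 → max 26
Option 4 regrets: 15, 5, 10, 9 → max 15
Option 5 regrets: 0, 7, 28, 0 → max 28
Smallest max regret = 15 → Option 4.

Option 4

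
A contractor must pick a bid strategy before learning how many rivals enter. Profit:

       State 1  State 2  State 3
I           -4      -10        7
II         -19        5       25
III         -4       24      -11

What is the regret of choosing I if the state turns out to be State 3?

18

Best payoff under State 3 is 25.
Regret = 25 − 7 = 18.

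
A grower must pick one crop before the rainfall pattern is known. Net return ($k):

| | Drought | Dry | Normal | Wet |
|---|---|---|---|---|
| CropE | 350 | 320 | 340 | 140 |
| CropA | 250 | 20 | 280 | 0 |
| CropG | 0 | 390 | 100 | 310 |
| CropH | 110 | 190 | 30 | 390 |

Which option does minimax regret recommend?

CropE

Column bests: Drought=350, Dry=390, Normal=340, Wet=390.
CropE regrets: 0, 70, 0, 250 → max 250
CropA regrets: 100, 370, 60, 390 → max 390
CropG regrets: 350, 0, 240, 80 → max 350
CropH regrets: 240, 200, 310, 0 → max 310
Smallest max regret = 250 → CropE.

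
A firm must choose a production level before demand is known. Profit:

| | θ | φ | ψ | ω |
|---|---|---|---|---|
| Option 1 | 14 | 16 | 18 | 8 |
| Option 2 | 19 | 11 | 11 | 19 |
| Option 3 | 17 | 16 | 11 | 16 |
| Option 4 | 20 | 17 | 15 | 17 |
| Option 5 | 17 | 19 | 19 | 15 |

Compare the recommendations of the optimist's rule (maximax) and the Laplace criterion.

Row maxima: Option 1=18, Option 2=19, Option 3=17, Option 4=20, Option 5=19
Best best-case = 20 → Option 4.
Row averages: Option 1=14, Option 2=15, Option 3=15, Option 4=17.25, Option 5=17.5
Highest average = 17.5 → Option 5.

maximax → Option 4; laplace → Option 5 (disagree)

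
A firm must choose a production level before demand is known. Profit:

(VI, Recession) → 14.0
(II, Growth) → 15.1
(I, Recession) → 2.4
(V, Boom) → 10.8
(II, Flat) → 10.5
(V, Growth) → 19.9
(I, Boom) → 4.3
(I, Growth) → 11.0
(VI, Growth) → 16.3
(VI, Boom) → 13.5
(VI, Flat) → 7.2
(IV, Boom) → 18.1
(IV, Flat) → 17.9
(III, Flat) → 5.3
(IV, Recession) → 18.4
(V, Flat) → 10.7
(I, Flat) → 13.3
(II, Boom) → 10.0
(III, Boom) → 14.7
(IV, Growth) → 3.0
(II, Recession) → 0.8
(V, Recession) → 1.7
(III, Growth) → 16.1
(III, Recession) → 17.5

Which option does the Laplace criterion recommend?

Row averages: I=7.75, II=9.1, III=13.4, IV=14.35, V=10.775, VI=12.75
Highest average = 14.35 → IV.

IV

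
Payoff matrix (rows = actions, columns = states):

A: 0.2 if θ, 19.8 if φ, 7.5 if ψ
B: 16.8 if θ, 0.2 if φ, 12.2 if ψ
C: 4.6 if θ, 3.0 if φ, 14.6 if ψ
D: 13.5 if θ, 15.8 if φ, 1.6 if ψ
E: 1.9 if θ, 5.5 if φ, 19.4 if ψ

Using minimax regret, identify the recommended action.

E

Column bests: θ=16.8, φ=19.8, ψ=19.4.
A regrets: 16.6, 0.0, 11.9 → max 16.6
B regrets: 0.0, 19.6, 7.2 → max 19.6
C regrets: 12.2, 16.8, 4.8 → max 16.8
D regrets: 3.3, 4.0, 17.8 → max 17.8
E regrets: 14.9, 14.3, 0.0 → max 14.9
Smallest max regret = 14.9 → E.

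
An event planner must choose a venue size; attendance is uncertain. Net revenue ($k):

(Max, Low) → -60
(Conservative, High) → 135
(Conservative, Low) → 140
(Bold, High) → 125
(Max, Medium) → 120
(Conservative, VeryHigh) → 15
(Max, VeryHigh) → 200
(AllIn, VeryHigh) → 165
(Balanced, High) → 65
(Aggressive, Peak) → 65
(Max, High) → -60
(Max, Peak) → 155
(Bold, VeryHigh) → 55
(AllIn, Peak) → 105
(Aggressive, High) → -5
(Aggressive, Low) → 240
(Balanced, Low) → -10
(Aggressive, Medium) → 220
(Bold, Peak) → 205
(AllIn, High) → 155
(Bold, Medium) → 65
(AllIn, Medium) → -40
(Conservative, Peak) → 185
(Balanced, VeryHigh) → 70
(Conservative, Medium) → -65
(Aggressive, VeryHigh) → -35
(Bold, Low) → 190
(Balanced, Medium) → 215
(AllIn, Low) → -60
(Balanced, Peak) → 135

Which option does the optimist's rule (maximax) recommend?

Row maxima: Conservative=185, Balanced=215, Aggressive=240, Bold=205, AllIn=165, Max=200
Best best-case = 240 → Aggressive.

Aggressive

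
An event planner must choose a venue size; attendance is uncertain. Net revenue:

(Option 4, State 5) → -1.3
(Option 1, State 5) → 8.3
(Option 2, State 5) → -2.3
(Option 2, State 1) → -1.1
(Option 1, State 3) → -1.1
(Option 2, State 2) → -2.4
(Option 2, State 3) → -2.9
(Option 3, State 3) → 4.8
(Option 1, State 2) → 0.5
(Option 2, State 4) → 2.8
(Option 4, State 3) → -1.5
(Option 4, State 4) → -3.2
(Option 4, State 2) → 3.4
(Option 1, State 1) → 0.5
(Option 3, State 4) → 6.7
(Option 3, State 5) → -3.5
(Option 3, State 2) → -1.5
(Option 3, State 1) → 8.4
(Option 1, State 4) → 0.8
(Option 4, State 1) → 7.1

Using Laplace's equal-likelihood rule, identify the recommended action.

Row averages: Option 1=1.8, Option 2=-1.18, Option 3=2.98, Option 4=0.9
Highest average = 2.98 → Option 3.

Option 3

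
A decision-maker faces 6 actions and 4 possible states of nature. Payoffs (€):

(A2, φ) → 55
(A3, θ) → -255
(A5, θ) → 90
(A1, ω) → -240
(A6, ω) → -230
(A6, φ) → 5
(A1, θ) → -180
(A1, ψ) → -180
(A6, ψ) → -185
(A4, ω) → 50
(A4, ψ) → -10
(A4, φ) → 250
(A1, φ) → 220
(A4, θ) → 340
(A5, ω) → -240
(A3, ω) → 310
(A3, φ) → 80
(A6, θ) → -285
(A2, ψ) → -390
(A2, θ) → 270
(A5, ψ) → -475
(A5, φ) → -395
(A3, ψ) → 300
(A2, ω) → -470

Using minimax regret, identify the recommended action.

Column bests: θ=340, φ=250, ψ=300, ω=310.
A1 regrets: 520, 30, 480, 550 → max 550
A2 regrets: 70, 195, 690, 780 → max 780
A3 regrets: 595, 170, 0, 0 → max 595
A4 regrets: 0, 0, 310, 260 → max 310
A5 regrets: 250, 645, 775, 550 → max 775
A6 regrets: 625, 245, 485, 540 → max 625
Smallest max regret = 310 → A4.

A4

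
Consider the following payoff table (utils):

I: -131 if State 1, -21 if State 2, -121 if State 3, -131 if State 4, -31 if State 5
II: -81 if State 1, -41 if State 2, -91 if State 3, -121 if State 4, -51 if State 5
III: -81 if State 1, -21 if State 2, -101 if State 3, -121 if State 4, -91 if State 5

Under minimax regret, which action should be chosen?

Column bests: State 1=-81, State 2=-21, State 3=-91, State 4=-121, State 5=-31.
I regrets: 50, 0, 30, 10, 0 → max 50
II regrets: 0, 20, 0, 0, 20 → max 20
III regrets: 0, 0, 10, 0, 60 → max 60
Smallest max regret = 20 → II.

II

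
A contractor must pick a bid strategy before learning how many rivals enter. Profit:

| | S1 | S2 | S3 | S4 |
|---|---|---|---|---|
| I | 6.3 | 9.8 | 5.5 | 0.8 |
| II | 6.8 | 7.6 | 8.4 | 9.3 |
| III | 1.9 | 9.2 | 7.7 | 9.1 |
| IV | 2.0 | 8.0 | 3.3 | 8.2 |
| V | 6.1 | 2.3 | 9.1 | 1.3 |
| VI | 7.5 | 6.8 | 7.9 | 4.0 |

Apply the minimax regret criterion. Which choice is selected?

Column bests: S1=7.5, S2=9.8, S3=9.1, S4=9.3.
I regrets: 1.2, 0.0, 3.6, 8.5 → max 8.5
II regrets: 0.7, 2.2, 0.7, 0.0 → max 2.2
III regrets: 5.6, 0.6, 1.4, 0.2 → max 5.6
IV regrets: 5.5, 1.8, 5.8, 1.1 → max 5.8
V regrets: 1.4, 7.5, 0.0, 8.0 → max 8.0
VI regrets: 0.0, 3.0, 1.2, 5.3 → max 5.3
Smallest max regret = 2.2 → II.

II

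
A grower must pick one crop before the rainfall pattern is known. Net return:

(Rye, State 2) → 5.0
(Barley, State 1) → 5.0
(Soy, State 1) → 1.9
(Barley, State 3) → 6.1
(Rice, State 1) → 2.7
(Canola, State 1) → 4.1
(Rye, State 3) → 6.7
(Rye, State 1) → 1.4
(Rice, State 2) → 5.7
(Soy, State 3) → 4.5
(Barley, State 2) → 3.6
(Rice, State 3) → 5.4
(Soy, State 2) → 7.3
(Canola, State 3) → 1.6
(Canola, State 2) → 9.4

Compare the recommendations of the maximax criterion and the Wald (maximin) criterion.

maximax → Canola; maximin → Barley (disagree)

Row maxima: Rye=6.7, Rice=5.7, Canola=9.4, Soy=7.3, Barley=6.1
Best best-case = 9.4 → Canola.
Row minima: Rye=1.4, Rice=2.7, Canola=1.6, Soy=1.9, Barley=3.6
Best worst-case = 3.6 → Barley.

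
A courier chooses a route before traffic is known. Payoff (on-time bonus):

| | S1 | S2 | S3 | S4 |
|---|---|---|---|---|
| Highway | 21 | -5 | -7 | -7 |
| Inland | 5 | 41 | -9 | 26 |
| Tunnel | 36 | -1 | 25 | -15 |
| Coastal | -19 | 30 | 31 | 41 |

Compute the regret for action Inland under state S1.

Best payoff under S1 is 36.
Regret = 36 − 5 = 31.

31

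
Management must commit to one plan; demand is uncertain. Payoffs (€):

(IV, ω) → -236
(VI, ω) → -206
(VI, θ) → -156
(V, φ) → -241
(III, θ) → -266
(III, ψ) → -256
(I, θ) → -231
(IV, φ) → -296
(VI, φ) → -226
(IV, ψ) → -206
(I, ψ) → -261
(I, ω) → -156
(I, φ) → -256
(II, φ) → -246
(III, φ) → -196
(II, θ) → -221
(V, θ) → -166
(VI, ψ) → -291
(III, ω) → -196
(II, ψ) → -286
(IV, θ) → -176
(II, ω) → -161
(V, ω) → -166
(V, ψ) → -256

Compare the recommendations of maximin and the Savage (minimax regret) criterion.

maximin → V; minimax regret → V (agree)

Row minima: I=-261, II=-286, III=-266, IV=-296, V=-256, VI=-291
Best worst-case = -256 → V.
Column bests: θ=-156, φ=-196, ψ=-206, ω=-156.
I regrets: 75, 60, 55, 0 → max 75
II regrets: 65, 50, 80, 5 → max 80
III regrets: 110, 0, 50, 40 → max 110
IV regrets: 20, 100, 0, 80 → max 100
V regrets: 10, 45, 50, 10 → max 50
VI regrets: 0, 30, 85, 50 → max 85
Smallest max regret = 50 → V.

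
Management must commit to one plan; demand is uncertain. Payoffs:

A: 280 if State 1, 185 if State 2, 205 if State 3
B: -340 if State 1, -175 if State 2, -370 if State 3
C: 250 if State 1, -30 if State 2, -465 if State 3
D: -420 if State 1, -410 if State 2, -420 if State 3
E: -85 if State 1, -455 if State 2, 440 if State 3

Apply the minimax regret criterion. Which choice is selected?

A

Column bests: State 1=280, State 2=185, State 3=440.
A regrets: 0, 0, 235 → max 235
B regrets: 620, 360, 810 → max 810
C regrets: 30, 215, 905 → max 905
D regrets: 700, 595, 860 → max 860
E regrets: 365, 640, 0 → max 640
Smallest max regret = 235 → A.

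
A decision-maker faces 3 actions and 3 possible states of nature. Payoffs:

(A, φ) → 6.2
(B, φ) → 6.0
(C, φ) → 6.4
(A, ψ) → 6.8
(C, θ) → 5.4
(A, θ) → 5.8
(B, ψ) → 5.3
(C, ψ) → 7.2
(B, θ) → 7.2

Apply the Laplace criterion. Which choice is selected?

C

Row averages: A=94/15, B=37/6, C=19/3
Highest average = 19/3 → C.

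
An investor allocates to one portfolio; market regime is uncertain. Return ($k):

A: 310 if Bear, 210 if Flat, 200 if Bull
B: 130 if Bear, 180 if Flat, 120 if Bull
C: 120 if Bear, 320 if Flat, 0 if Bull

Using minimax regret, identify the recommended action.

A

Column bests: Bear=310, Flat=320, Bull=200.
A regrets: 0, 110, 0 → max 110
B regrets: 180, 140, 80 → max 180
C regrets: 190, 0, 200 → max 200
Smallest max regret = 110 → A.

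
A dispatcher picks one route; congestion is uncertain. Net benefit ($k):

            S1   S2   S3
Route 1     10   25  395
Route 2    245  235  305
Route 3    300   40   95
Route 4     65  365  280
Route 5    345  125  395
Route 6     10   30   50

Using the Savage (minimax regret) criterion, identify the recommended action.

Route 2

Column bests: S1=345, S2=365, S3=395.
Route 1 regrets: 335, 340, 0 → max 340
Route 2 regrets: 100, 130, 90 → max 130
Route 3 regrets: 45, 325, 300 → max 325
Route 4 regrets: 280, 0, 115 → max 280
Route 5 regrets: 0, 240, 0 → max 240
Route 6 regrets: 335, 335, 345 → max 345
Smallest max regret = 130 → Route 2.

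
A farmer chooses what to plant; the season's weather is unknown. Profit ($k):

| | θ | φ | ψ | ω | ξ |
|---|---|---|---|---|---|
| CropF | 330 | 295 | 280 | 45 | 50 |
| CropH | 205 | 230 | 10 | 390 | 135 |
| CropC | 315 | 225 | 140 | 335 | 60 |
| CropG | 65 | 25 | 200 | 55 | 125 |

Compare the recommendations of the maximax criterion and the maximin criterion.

Row maxima: CropF=330, CropH=390, CropC=335, CropG=200
Best best-case = 390 → CropH.
Row minima: CropF=45, CropH=10, CropC=60, CropG=25
Best worst-case = 60 → CropC.

maximax → CropH; maximin → CropC (disagree)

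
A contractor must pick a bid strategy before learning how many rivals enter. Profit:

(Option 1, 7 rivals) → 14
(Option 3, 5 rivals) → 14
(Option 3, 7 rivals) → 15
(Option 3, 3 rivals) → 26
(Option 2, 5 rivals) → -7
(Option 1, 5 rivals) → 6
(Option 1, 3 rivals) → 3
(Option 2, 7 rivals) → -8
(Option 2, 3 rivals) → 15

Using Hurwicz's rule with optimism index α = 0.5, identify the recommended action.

Option 1: 0.5·14 + 0.5·3 = 8.5
Option 2: 0.5·15 + 0.5·(-8) = 3.5
Option 3: 0.5·26 + 0.5·14 = 20
Highest Hurwicz score = 20 → Option 3.

Option 3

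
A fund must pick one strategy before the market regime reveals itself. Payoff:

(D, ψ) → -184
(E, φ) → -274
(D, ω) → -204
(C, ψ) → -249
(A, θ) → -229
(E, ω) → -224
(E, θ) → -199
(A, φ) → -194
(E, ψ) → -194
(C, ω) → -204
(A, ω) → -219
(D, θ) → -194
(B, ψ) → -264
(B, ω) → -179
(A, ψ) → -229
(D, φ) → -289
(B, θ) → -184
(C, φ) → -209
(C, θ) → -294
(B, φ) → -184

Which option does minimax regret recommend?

A

Column bests: θ=-184, φ=-184, ψ=-184, ω=-179.
A regrets: 45, 10, 45, 40 → max 45
B regrets: 0, 0, 80, 0 → max 80
C regrets: 110, 25, 65, 25 → max 110
D regrets: 10, 105, 0, 25 → max 105
E regrets: 15, 90, 10, 45 → max 90
Smallest max regret = 45 → A.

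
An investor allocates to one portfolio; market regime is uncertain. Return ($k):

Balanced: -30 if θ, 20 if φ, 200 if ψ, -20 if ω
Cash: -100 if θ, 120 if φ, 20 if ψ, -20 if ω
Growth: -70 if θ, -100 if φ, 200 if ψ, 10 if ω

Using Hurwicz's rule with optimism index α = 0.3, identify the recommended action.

Balanced: 0.3·200 + 0.7·(-30) = 39
Cash: 0.3·120 + 0.7·(-100) = -34
Growth: 0.3·200 + 0.7·(-100) = -10
Highest Hurwicz score = 39 → Balanced.

Balanced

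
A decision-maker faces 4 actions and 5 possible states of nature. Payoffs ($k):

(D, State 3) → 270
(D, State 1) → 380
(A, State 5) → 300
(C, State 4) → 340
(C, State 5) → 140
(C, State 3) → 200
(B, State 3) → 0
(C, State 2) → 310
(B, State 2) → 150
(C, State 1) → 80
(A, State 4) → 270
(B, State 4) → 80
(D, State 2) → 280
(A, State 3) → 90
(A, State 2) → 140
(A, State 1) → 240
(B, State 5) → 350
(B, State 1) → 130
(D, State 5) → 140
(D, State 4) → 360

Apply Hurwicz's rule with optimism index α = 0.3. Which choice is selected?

D

A: 0.3·300 + 0.7·90 = 153
B: 0.3·350 + 0.7·0 = 105
C: 0.3·340 + 0.7·80 = 158
D: 0.3·380 + 0.7·140 = 212
Highest Hurwicz score = 212 → D.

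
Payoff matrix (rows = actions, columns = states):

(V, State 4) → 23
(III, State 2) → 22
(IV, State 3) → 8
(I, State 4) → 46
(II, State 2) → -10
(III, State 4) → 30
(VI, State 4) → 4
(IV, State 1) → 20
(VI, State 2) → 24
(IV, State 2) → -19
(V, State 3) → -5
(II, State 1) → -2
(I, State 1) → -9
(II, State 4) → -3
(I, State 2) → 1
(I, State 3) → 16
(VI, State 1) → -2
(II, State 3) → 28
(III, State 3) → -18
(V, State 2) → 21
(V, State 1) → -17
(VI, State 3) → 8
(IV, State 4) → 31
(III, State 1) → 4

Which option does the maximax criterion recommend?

I

Row maxima: I=46, II=28, III=30, IV=31, V=23, VI=24
Best best-case = 46 → I.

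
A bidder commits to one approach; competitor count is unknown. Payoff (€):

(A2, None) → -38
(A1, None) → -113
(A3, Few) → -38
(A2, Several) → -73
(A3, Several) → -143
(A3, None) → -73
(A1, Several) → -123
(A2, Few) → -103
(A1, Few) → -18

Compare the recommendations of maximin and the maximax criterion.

maximin → A2; maximax → A1 (disagree)

Row minima: A1=-123, A2=-103, A3=-143
Best worst-case = -103 → A2.
Row maxima: A1=-18, A2=-38, A3=-38
Best best-case = -18 → A1.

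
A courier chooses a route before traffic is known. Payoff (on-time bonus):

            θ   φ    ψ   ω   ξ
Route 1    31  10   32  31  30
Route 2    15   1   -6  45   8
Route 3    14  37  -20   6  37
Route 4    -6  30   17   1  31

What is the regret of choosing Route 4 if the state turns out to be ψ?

Best payoff under ψ is 32.
Regret = 32 − 17 = 15.

15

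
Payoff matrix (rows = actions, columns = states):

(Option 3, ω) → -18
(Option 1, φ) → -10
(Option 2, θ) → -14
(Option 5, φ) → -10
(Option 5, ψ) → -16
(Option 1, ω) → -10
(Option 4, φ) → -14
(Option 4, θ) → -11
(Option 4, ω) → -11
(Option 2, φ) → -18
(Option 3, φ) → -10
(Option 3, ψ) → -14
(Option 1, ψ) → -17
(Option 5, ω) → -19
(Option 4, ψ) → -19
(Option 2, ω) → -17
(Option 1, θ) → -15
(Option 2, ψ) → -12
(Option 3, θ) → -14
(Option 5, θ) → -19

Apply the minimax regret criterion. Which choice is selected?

Column bests: θ=-11, φ=-10, ψ=-12, ω=-10.
Option 1 regrets: 4, 0, 5, 0 → max 5
Option 2 regrets: 3, 8, 0, 7 → max 8
Option 3 regrets: 3, 0, 2, 8 → max 8
Option 4 regrets: 0, 4, 7, 1 → max 7
Option 5 regrets: 8, 0, 4, 9 → max 9
Smallest max regret = 5 → Option 1.

Option 1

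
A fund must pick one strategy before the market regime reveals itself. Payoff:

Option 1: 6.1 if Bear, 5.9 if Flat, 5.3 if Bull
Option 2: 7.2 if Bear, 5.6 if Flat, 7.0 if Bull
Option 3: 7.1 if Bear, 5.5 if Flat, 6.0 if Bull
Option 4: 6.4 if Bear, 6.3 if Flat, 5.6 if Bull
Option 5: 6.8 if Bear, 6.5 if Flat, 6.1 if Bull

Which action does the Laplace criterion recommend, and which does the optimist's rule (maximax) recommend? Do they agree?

laplace → Option 2; maximax → Option 2 (agree)

Row averages: Option 1=173/30, Option 2=6.6, Option 3=6.2, Option 4=6.1, Option 5=97/15
Highest average = 6.6 → Option 2.
Row maxima: Option 1=6.1, Option 2=7.2, Option 3=7.1, Option 4=6.4, Option 5=6.8
Best best-case = 7.2 → Option 2.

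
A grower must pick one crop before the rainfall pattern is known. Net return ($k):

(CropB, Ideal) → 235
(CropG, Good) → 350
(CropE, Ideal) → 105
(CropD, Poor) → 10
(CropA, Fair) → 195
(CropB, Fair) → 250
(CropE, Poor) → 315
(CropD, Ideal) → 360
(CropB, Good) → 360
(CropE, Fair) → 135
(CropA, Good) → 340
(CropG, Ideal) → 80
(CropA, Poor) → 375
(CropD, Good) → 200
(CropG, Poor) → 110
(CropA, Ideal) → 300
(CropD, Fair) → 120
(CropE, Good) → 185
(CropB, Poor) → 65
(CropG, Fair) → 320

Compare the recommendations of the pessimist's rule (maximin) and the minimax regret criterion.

maximin → CropA; minimax regret → CropA (agree)

Row minima: CropE=105, CropD=10, CropG=80, CropB=65, CropA=195
Best worst-case = 195 → CropA.
Column bests: Poor=375, Fair=320, Good=360, Ideal=360.
CropE regrets: 60, 185, 175, 255 → max 255
CropD regrets: 365, 200, 160, 0 → max 365
CropG regrets: 265, 0, 10, 280 → max 280
CropB regrets: 310, 70, 0, 125 → max 310
CropA regrets: 0, 125, 20, 60 → max 125
Smallest max regret = 125 → CropA.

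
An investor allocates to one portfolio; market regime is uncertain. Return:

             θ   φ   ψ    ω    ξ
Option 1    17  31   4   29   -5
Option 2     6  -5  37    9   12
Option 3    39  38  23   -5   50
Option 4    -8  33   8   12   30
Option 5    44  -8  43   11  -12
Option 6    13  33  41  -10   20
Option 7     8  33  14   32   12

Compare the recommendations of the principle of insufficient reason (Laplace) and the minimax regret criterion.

Row averages: Option 1=15.2, Option 2=11.8, Option 3=29, Option 4=15, Option 5=15.6, Option 6=19.4, Option 7=19.8
Highest average = 29 → Option 3.
Column bests: θ=44, φ=38, ψ=43, ω=32, ξ=50.
Option 1 regrets: 27, 7, 39, 3, 55 → max 55
Option 2 regrets: 38, 43, 6, 23, 38 → max 43
Option 3 regrets: 5, 0, 20, 37, 0 → max 37
Option 4 regrets: 52, 5, 35, 20, 20 → max 52
Option 5 regrets: 0, 46, 0, 21, 62 → max 62
Option 6 regrets: 31, 5, 2, 42, 30 → max 42
Option 7 regrets: 36, 5, 29, 0, 38 → max 38
Smallest max regret = 37 → Option 3.

laplace → Option 3; minimax regret → Option 3 (agree)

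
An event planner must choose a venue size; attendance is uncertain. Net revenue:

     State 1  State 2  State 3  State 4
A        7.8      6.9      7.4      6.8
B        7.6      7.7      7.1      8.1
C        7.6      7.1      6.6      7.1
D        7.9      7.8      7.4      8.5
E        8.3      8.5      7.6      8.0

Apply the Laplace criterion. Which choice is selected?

E

Row averages: A=7.225, B=7.625, C=7.1, D=7.9, E=8.1
Highest average = 8.1 → E.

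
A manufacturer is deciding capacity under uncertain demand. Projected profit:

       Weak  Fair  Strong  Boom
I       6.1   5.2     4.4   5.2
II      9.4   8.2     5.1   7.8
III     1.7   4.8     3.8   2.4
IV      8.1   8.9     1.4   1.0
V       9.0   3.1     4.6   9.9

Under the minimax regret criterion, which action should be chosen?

Column bests: Weak=9.4, Fair=8.9, Strong=5.1, Boom=9.9.
I regrets: 3.3, 3.7, 0.7, 4.7 → max 4.7
II regrets: 0.0, 0.7, 0.0, 2.1 → max 2.1
III regrets: 7.7, 4.1, 1.3, 7.5 → max 7.7
IV regrets: 1.3, 0.0, 3.7, 8.9 → max 8.9
V regrets: 0.4, 5.8, 0.5, 0.0 → max 5.8
Smallest max regret = 2.1 → II.

II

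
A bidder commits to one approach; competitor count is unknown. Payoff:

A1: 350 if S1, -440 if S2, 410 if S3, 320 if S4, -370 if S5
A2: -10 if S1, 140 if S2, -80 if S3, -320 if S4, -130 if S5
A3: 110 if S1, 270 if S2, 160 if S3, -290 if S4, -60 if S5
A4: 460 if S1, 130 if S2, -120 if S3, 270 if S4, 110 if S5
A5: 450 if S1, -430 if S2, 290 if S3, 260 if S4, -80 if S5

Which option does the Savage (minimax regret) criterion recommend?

Column bests: S1=460, S2=270, S3=410, S4=320, S5=110.
A1 regrets: 110, 710, 0, 0, 480 → max 710
A2 regrets: 470, 130, 490, 640, 240 → max 640
A3 regrets: 350, 0, 250, 610, 170 → max 610
A4 regrets: 0, 140, 530, 50, 0 → max 530
A5 regrets: 10, 700, 120, 60, 190 → max 700
Smallest max regret = 530 → A4.

A4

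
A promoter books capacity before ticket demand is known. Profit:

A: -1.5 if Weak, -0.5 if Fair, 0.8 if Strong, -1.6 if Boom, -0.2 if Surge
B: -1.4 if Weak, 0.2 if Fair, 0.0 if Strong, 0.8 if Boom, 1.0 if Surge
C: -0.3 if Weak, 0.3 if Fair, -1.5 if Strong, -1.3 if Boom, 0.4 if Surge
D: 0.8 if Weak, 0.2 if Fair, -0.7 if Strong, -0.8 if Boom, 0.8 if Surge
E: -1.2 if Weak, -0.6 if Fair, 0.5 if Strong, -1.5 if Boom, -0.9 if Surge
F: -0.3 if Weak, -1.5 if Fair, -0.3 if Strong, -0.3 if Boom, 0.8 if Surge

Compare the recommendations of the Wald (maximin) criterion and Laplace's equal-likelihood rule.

maximin → D; laplace → B (disagree)

Row minima: A=-1.6, B=-1.4, C=-1.5, D=-0.8, E=-1.5, F=-1.5
Best worst-case = -0.8 → D.
Row averages: A=-0.6, B=0.12, C=-0.48, D=0.06, E=-0.74, F=-0.32
Highest average = 0.12 → B.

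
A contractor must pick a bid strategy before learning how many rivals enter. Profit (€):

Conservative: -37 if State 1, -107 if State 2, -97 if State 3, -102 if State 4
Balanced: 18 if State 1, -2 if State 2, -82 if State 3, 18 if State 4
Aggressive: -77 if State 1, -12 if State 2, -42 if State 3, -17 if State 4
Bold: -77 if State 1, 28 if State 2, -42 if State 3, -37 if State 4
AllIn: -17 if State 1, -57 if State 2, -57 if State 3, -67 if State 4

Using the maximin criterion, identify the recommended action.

AllIn

Row minima: Conservative=-107, Balanced=-82, Aggressive=-77, Bold=-77, AllIn=-67
Best worst-case = -67 → AllIn.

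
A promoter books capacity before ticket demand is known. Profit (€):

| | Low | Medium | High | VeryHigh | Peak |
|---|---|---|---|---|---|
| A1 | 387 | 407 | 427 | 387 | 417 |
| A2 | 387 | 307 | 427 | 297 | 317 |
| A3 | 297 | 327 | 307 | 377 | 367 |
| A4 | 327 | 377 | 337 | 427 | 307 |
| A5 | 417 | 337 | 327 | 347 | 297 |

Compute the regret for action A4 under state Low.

90

Best payoff under Low is 417.
Regret = 417 − 327 = 90.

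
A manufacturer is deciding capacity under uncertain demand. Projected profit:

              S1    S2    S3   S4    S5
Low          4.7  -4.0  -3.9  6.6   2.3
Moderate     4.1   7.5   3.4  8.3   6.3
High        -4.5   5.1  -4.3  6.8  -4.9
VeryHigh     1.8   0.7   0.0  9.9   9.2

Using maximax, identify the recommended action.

VeryHigh

Row maxima: Low=6.6, Moderate=8.3, High=6.8, VeryHigh=9.9
Best best-case = 9.9 → VeryHigh.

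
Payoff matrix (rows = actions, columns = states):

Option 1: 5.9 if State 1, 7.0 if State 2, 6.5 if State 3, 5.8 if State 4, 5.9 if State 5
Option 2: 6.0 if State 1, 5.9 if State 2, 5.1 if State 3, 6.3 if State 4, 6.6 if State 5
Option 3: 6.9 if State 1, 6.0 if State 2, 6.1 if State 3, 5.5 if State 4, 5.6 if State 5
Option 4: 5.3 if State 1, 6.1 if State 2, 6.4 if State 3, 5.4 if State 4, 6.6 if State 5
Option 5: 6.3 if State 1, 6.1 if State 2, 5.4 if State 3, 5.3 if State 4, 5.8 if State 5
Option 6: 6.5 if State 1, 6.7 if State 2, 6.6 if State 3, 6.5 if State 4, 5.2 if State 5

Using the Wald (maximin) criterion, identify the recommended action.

Option 1

Row minima: Option 1=5.8, Option 2=5.1, Option 3=5.5, Option 4=5.3, Option 5=5.3, Option 6=5.2
Best worst-case = 5.8 → Option 1.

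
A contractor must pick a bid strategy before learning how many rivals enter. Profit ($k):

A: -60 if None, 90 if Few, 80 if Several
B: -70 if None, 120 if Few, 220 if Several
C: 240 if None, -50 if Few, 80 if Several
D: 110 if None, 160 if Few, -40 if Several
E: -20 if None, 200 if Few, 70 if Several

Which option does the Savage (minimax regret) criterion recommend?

C

Column bests: None=240, Few=200, Several=220.
A regrets: 300, 110, 140 → max 300
B regrets: 310, 80, 0 → max 310
C regrets: 0, 250, 140 → max 250
D regrets: 130, 40, 260 → max 260
E regrets: 260, 0, 150 → max 260
Smallest max regret = 250 → C.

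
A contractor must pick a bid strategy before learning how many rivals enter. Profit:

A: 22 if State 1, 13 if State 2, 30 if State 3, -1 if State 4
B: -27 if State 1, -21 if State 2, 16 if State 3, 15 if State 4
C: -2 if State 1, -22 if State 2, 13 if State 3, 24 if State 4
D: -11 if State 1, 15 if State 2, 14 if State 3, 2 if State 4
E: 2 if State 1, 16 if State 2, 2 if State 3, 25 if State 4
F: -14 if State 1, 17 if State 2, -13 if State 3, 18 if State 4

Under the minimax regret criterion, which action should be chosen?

A

Column bests: State 1=22, State 2=17, State 3=30, State 4=25.
A regrets: 0, 4, 0, 26 → max 26
B regrets: 49, 38, 14, 10 → max 49
C regrets: 24, 39, 17, 1 → max 39
D regrets: 33, 2, 16, 23 → max 33
E regrets: 20, 1, 28, 0 → max 28
F regrets: 36, 0, 43, 7 → max 43
Smallest max regret = 26 → A.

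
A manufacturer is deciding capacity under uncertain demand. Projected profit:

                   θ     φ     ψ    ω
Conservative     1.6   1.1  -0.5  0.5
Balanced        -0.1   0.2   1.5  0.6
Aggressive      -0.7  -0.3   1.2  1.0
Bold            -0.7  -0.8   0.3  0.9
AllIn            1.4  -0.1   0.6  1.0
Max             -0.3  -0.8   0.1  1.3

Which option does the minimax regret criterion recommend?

AllIn

Column bests: θ=1.6, φ=1.1, ψ=1.5, ω=1.3.
Conservative regrets: 0.0, 0.0, 2.0, 0.8 → max 2.0
Balanced regrets: 1.7, 0.9, 0.0, 0.7 → max 1.7
Aggressive regrets: 2.3, 1.4, 0.3, 0.3 → max 2.3
Bold regrets: 2.3, 1.9, 1.2, 0.4 → max 2.3
AllIn regrets: 0.2, 1.2, 0.9, 0.3 → max 1.2
Max regrets: 1.9, 1.9, 1.4, 0.0 → max 1.9
Smallest max regret = 1.2 → AllIn.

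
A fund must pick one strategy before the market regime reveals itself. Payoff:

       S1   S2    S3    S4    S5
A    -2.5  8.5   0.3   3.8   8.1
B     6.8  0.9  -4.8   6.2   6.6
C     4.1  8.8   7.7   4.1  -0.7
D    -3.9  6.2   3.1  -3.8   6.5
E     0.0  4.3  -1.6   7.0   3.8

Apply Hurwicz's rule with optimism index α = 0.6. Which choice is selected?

A: 0.6·8.5 + 0.4·(-2.5) = 4.1
B: 0.6·6.8 + 0.4·(-4.8) = 2.16
C: 0.6·8.8 + 0.4·(-0.7) = 5
D: 0.6·6.5 + 0.4·(-3.9) = 2.34
E: 0.6·7.0 + 0.4·(-1.6) = 3.56
Highest Hurwicz score = 5 → C.

C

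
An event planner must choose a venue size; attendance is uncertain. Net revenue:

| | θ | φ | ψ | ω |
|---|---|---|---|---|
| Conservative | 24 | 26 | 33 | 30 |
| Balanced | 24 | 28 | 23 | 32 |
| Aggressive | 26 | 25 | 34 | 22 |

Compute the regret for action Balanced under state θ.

2

Best payoff under θ is 26.
Regret = 26 − 24 = 2.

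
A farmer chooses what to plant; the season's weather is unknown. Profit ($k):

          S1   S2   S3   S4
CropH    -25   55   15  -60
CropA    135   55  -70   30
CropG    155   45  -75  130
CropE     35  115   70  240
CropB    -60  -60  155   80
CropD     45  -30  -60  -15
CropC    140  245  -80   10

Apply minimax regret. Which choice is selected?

Column bests: S1=155, S2=245, S3=155, S4=240.
CropH regrets: 180, 190, 140, 300 → max 300
CropA regrets: 20, 190, 225, 210 → max 225
CropG regrets: 0, 200, 230, 110 → max 230
CropE regrets: 120, 130, 85, 0 → max 130
CropB regrets: 215, 305, 0, 160 → max 305
CropD regrets: 110, 275, 215, 255 → max 275
CropC regrets: 15, 0, 235, 230 → max 235
Smallest max regret = 130 → CropE.

CropE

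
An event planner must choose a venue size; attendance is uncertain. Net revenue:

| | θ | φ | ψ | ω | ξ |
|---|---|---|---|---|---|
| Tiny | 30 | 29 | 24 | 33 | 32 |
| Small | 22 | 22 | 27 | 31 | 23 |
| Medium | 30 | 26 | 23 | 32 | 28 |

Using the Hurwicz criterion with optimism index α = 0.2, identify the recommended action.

Tiny: 0.2·33 + 0.8·24 = 25.8
Small: 0.2·31 + 0.8·22 = 23.8
Medium: 0.2·32 + 0.8·23 = 24.8
Highest Hurwicz score = 25.8 → Tiny.

Tiny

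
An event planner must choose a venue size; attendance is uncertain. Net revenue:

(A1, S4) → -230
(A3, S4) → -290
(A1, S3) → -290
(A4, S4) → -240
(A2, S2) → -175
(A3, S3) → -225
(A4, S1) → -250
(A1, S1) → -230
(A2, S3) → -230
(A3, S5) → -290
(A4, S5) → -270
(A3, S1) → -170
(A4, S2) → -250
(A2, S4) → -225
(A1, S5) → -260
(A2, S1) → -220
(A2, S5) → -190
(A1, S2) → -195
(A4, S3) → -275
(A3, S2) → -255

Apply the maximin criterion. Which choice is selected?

Row minima: A1=-290, A2=-230, A3=-290, A4=-275
Best worst-case = -230 → A2.

A2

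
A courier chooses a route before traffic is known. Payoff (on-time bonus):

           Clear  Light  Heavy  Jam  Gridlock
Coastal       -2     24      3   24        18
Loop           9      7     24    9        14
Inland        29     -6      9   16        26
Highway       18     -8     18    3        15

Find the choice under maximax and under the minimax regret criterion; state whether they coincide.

maximax → Inland; minimax regret → Loop (disagree)

Row maxima: Coastal=24, Loop=24, Inland=29, Highway=18
Best best-case = 29 → Inland.
Column bests: Clear=29, Light=24, Heavy=24, Jam=24, Gridlock=26.
Coastal regrets: 31, 0, 21, 0, 8 → max 31
Loop regrets: 20, 17, 0, 15, 12 → max 20
Inland regrets: 0, 30, 15, 8, 0 → max 30
Highway regrets: 11, 32, 6, 21, 11 → max 32
Smallest max regret = 20 → Loop.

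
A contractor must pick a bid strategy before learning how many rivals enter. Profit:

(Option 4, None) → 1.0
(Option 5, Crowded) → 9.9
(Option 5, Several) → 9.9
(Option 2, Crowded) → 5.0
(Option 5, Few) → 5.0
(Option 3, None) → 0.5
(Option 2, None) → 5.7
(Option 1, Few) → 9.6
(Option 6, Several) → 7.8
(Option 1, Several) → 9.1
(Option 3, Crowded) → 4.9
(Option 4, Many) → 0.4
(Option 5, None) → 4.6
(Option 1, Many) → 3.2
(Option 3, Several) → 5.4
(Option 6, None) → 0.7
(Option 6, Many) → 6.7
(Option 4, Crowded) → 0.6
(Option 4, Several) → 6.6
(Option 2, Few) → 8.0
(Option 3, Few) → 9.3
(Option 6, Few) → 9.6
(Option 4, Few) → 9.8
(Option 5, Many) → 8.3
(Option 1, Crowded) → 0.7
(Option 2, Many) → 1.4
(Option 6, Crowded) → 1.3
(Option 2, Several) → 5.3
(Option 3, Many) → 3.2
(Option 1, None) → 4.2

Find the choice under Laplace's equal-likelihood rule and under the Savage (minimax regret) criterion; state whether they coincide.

laplace → Option 5; minimax regret → Option 5 (agree)

Row averages: Option 1=5.36, Option 2=5.08, Option 3=4.66, Option 4=3.68, Option 5=7.54, Option 6=5.22
Highest average = 7.54 → Option 5.
Column bests: None=5.7, Few=9.8, Several=9.9, Many=8.3, Crowded=9.9.
Option 1 regrets: 1.5, 0.2, 0.8, 5.1, 9.2 → max 9.2
Option 2 regrets: 0.0, 1.8, 4.6, 6.9, 4.9 → max 6.9
Option 3 regrets: 5.2, 0.5, 4.5, 5.1, 5.0 → max 5.2
Option 4 regrets: 4.7, 0.0, 3.3, 7.9, 9.3 → max 9.3
Option 5 regrets: 1.1, 4.8, 0.0, 0.0, 0.0 → max 4.8
Option 6 regrets: 5.0, 0.2, 2.1, 1.6, 8.6 → max 8.6
Smallest max regret = 4.8 → Option 5.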